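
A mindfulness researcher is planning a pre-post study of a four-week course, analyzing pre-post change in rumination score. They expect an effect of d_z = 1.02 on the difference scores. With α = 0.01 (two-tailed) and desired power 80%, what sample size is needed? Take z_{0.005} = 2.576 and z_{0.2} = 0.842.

For a paired (one-sample on differences) test: n = ((z_{α/2} + z_β) / d)².
z_{α/2} + z_β = 2.576 + 0.842 = 3.418.
n = (3.418 / 1.02)² = 3.351² = 11.23.
Round up.

n = 12 pairs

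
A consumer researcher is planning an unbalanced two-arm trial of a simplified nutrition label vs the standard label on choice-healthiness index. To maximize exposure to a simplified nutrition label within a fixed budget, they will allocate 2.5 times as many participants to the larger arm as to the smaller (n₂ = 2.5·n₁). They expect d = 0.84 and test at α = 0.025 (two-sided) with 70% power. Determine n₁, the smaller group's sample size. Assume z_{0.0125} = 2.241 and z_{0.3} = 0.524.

With allocation ratio k = n₂/n₁ = 2.5, Var(x̄₁−x̄₂) = σ²(1/n₁ + 1/(k·n₁)) = σ²·(k+1)/(k·n₁).
So n₁ = (1 + 1/k)·((z_{α/2} + z_β)/d)² = 1.400 × (2.765/0.84)².
n₁ = 1.400 × 10.84 = 15.2.
Round up: n₁ = 16, giving n₂ = 2.5 × 16 = 40.

n₁ = 16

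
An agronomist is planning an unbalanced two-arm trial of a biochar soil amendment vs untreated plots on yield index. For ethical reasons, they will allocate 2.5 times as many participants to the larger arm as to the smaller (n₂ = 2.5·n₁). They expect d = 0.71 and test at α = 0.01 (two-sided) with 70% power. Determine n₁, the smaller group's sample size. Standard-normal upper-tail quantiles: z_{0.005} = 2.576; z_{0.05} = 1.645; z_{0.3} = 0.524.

n₁ = 27

With allocation ratio k = n₂/n₁ = 2.5, Var(x̄₁−x̄₂) = σ²(1/n₁ + 1/(k·n₁)) = σ²·(k+1)/(k·n₁).
So n₁ = (1 + 1/k)·((z_{α/2} + z_β)/d)² = 1.400 × (3.100/0.71)².
n₁ = 1.400 × 19.06 = 26.7.
Round up: n₁ = 27, giving n₂ = ⌈2.5 × 27⌉ = ⌈67.5⌉ = 68.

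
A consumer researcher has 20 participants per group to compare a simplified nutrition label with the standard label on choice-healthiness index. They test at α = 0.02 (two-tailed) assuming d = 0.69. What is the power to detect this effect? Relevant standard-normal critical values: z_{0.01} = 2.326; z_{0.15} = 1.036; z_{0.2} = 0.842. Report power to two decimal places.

For two equal groups, power = Φ(d·√(n/2) − z_{α/2}).
d·√(n/2) = 0.69 × √(20/2) = 0.69 × 3.162 = 2.182.
z_β = 2.182 − 2.326 = -0.144.
Power = Φ(-0.144) = 0.443.

power ≈ 0.44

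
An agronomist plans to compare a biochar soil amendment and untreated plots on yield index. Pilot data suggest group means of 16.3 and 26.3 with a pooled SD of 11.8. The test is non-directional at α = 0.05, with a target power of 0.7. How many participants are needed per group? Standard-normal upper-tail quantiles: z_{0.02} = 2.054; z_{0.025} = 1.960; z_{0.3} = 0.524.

n = 18 per group

Cohen's d = |M₁ − M₂| / SD_pooled = |16.3 − 26.3| / 11.8 = 10.0 / 11.8 = 0.847.
For two independent groups with equal n: n = 2·((z_{α/2} + z_β) / d)².
z_{α/2} + z_β = 1.960 + 0.524 = 2.484.
n = 2 × (2.484 / 0.847)² = 2 × 2.933² = 2 × 8.60 = 17.2.
Round up to the next whole participant.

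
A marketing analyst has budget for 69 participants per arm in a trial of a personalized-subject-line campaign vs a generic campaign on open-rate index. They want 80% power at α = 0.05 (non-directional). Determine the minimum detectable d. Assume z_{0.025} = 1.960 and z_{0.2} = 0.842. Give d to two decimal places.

For two independent groups of n = 69 each: d_min = (z_{α/2} + z_β)·√(2/n).
z-sum = 1.960 + 0.842 = 2.802.
d_min = 2.802 × √(2/69) = 2.802 × 0.1703 = 0.477.

d_min ≈ 0.48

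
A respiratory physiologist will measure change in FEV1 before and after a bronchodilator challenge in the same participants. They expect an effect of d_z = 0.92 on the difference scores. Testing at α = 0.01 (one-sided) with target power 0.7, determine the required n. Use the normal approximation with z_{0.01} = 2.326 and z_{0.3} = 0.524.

For a paired (one-sample on differences) test: n = ((z_{α} + z_β) / d)².
z_{α} + z_β = 2.326 + 0.524 = 2.850.
n = (2.850 / 0.92)² = 3.098² = 9.60.
Round up.

n = 10 pairs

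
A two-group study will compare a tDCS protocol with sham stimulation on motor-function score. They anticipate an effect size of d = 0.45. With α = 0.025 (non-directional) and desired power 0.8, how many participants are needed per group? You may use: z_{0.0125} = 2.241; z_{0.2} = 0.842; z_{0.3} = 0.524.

n = 94 per group

For two independent groups with equal n: n = 2·((z_{α/2} + z_β) / d)².
z_{α/2} + z_β = 2.241 + 0.842 = 3.083.
n = 2 × (3.083 / 0.45)² = 2 × 6.851² = 2 × 46.94 = 93.9.
Round up to the next whole participant.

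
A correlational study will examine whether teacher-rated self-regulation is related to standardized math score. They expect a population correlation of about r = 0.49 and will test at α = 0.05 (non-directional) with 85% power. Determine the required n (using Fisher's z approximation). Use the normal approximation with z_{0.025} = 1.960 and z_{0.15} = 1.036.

n = 35

Fisher's z: C = ½·ln((1+r)/(1−r)) = ½·ln(2.9216) = 0.5361.
n = ((z_{α/2} + z_β)/C)² + 3.
(1.960 + 1.036) / 0.5361 = 2.996 / 0.5361 = 5.589.
n = 5.589² + 3 = 31.23 + 3 = 34.2.
Round up.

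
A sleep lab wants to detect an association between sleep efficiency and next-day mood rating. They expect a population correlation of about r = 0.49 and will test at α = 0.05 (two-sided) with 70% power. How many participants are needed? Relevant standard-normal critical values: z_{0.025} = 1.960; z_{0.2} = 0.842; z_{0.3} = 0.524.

Fisher's z: C = ½·ln((1+r)/(1−r)) = ½·ln(2.9216) = 0.5361.
n = ((z_{α/2} + z_β)/C)² + 3.
(1.960 + 0.524) / 0.5361 = 2.484 / 0.5361 = 4.633.
n = 4.633² + 3 = 21.47 + 3 = 24.5.
Round up.

n = 25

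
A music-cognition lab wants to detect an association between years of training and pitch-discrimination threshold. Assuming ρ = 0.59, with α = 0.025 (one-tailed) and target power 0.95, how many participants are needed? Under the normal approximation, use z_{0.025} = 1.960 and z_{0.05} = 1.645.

n = 32

Fisher's z: C = ½·ln((1+r)/(1−r)) = ½·ln(3.8780) = 0.6777.
n = ((z_{α} + z_β)/C)² + 3.
(1.960 + 1.645) / 0.6777 = 3.605 / 0.6777 = 5.319.
n = 5.319² + 3 = 28.30 + 3 = 31.3.
Round up.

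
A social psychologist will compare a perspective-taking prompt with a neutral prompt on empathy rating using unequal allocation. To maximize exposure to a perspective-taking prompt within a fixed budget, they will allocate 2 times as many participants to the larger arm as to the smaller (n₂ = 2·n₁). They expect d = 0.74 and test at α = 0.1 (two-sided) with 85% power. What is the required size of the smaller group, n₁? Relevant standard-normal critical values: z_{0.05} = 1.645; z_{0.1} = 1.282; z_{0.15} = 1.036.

With allocation ratio k = n₂/n₁ = 2, Var(x̄₁−x̄₂) = σ²(1/n₁ + 1/(k·n₁)) = σ²·(k+1)/(k·n₁).
So n₁ = (1 + 1/k)·((z_{α/2} + z_β)/d)² = 1.500 × (2.681/0.74)².
n₁ = 1.500 × 13.13 = 19.7.
Round up: n₁ = 20, giving n₂ = 2 × 20 = 40.

n₁ = 20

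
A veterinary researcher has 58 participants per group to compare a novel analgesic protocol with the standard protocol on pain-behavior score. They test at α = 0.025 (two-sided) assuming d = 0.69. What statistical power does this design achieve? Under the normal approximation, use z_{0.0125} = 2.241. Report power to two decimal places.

power ≈ 0.93

For two equal groups, power = Φ(d·√(n/2) − z_{α/2}).
d·√(n/2) = 0.69 × √(58/2) = 0.69 × 5.385 = 3.716.
z_β = 3.716 − 2.241 = 1.475.
Power = Φ(1.475) = 0.930.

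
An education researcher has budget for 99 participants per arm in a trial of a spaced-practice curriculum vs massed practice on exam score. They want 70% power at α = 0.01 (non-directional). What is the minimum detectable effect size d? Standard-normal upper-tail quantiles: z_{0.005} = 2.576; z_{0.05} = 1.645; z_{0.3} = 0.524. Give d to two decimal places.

For two independent groups of n = 99 each: d_min = (z_{α/2} + z_β)·√(2/n).
z-sum = 2.576 + 0.524 = 3.100.
d_min = 3.100 × √(2/99) = 3.100 × 0.1421 = 0.441.

d_min ≈ 0.44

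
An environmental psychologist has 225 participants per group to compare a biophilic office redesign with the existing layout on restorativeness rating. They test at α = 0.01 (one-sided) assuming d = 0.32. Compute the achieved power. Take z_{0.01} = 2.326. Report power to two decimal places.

For two equal groups, power = Φ(d·√(n/2) − z_{α}).
d·√(n/2) = 0.32 × √(225/2) = 0.32 × 10.607 = 3.394.
z_β = 3.394 − 2.326 = 1.068.
Power = Φ(1.068) = 0.857.

power ≈ 0.86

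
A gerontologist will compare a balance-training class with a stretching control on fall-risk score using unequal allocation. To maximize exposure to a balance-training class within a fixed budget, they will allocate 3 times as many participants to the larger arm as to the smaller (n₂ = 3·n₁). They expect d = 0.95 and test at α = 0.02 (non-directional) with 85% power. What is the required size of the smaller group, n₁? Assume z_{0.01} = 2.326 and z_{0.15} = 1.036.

With allocation ratio k = n₂/n₁ = 3, Var(x̄₁−x̄₂) = σ²(1/n₁ + 1/(k·n₁)) = σ²·(k+1)/(k·n₁).
So n₁ = (1 + 1/k)·((z_{α/2} + z_β)/d)² = 1.333 × (3.362/0.95)².
n₁ = 1.333 × 12.52 = 16.7.
Round up: n₁ = 17, giving n₂ = 3 × 17 = 51.

n₁ = 17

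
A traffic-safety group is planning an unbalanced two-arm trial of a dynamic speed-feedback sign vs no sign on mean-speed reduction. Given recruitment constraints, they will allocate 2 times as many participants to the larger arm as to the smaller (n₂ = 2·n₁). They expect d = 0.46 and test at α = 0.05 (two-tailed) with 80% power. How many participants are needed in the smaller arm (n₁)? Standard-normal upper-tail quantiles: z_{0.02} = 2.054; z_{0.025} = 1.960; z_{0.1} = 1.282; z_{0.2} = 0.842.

n₁ = 56

With allocation ratio k = n₂/n₁ = 2, Var(x̄₁−x̄₂) = σ²(1/n₁ + 1/(k·n₁)) = σ²·(k+1)/(k·n₁).
So n₁ = (1 + 1/k)·((z_{α/2} + z_β)/d)² = 1.500 × (2.802/0.46)².
n₁ = 1.500 × 37.10 = 55.7.
Round up: n₁ = 56, giving n₂ = 2 × 56 = 112.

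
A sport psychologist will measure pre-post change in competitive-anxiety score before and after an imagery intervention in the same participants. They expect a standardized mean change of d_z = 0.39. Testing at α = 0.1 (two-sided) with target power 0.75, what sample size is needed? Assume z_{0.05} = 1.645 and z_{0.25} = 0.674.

n = 36 pairs

For a paired (one-sample on differences) test: n = ((z_{α/2} + z_β) / d)².
z_{α/2} + z_β = 1.645 + 0.674 = 2.319.
n = (2.319 / 0.39)² = 5.946² = 35.36.
Round up.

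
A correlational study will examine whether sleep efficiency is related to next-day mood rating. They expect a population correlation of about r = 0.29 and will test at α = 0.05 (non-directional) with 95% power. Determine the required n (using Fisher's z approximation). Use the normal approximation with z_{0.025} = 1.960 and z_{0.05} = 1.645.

n = 149

Fisher's z: C = ½·ln((1+r)/(1−r)) = ½·ln(1.8169) = 0.2986.
n = ((z_{α/2} + z_β)/C)² + 3.
(1.960 + 1.645) / 0.2986 = 3.605 / 0.2986 = 12.073.
n = 12.073² + 3 = 145.76 + 3 = 148.8.
Round up.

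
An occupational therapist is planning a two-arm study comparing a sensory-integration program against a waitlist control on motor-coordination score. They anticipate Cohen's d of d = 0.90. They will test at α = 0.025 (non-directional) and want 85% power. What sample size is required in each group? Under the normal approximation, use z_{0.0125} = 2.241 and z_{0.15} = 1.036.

n = 27 per group

For two independent groups with equal n: n = 2·((z_{α/2} + z_β) / d)².
z_{α/2} + z_β = 2.241 + 1.036 = 3.277.
n = 2 × (3.277 / 0.90)² = 2 × 3.641² = 2 × 13.26 = 26.5.
Round up to the next whole participant.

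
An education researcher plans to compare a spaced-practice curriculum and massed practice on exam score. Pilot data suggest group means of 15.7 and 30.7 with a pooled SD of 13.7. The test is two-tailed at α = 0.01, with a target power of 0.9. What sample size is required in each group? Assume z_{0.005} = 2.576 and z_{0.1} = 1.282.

Cohen's d = |M₁ − M₂| / SD_pooled = |15.7 − 30.7| / 13.7 = 15.0 / 13.7 = 1.095.
For two independent groups with equal n: n = 2·((z_{α/2} + z_β) / d)².
z_{α/2} + z_β = 2.576 + 1.282 = 3.858.
n = 2 × (3.858 / 1.095)² = 2 × 3.523² = 2 × 12.41 = 24.8.
Round up to the next whole participant.

n = 25 per group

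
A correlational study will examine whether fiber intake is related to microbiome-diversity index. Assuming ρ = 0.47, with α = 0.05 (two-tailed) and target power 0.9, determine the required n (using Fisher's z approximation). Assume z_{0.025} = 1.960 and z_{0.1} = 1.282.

n = 44

Fisher's z: C = ½·ln((1+r)/(1−r)) = ½·ln(2.7736) = 0.5101.
n = ((z_{α/2} + z_β)/C)² + 3.
(1.960 + 1.282) / 0.5101 = 3.242 / 0.5101 = 6.356.
n = 6.356² + 3 = 40.39 + 3 = 43.4.
Round up.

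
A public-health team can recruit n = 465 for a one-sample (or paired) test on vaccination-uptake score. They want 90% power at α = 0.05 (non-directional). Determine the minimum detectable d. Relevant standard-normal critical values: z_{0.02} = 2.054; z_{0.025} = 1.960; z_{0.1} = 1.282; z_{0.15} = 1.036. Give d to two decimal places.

d_min ≈ 0.15

For a single sample (or paired design) of n = 465: d_min = (z_{α/2} + z_β)/√n.
z-sum = 1.960 + 1.282 = 3.242.
d_min = 3.242 / √465 = 3.242 / 21.564 = 0.150.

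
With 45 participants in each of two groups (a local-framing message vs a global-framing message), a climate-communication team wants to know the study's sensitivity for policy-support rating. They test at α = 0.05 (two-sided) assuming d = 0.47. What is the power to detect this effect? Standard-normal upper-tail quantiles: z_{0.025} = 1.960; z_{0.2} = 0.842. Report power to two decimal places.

power ≈ 0.61

For two equal groups, power = Φ(d·√(n/2) − z_{α/2}).
d·√(n/2) = 0.47 × √(45/2) = 0.47 × 4.743 = 2.229.
z_β = 2.229 − 1.960 = 0.269.
Power = Φ(0.269) = 0.606.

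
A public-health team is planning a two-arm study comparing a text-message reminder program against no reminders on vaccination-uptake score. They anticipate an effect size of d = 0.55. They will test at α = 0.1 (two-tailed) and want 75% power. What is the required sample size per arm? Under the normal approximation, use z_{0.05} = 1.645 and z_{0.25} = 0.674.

For two independent groups with equal n: n = 2·((z_{α/2} + z_β) / d)².
z_{α/2} + z_β = 1.645 + 0.674 = 2.319.
n = 2 × (2.319 / 0.55)² = 2 × 4.216² = 2 × 17.78 = 35.6.
Round up to the next whole participant.

n = 36 per group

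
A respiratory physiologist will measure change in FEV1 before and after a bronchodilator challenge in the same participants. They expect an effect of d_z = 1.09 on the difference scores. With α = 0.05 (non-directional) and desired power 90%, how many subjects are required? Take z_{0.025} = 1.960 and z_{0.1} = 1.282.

n = 9 pairs

For a paired (one-sample on differences) test: n = ((z_{α/2} + z_β) / d)².
z_{α/2} + z_β = 1.960 + 1.282 = 3.242.
n = (3.242 / 1.09)² = 2.974² = 8.85.
Round up.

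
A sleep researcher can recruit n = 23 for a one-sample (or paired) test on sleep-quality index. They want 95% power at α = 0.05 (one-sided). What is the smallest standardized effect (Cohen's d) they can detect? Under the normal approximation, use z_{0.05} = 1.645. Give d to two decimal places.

d_min ≈ 0.69

For a single sample (or paired design) of n = 23: d_min = (z_{α} + z_β)/√n.
z-sum = 1.645 + 1.645 = 3.290.
d_min = 3.290 / √23 = 3.290 / 4.796 = 0.686.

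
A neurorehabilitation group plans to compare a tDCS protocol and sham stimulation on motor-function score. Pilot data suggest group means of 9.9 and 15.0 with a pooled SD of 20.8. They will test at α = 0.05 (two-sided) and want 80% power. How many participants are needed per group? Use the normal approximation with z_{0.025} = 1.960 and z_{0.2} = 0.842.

n = 262 per group

Cohen's d = |M₁ − M₂| / SD_pooled = |9.9 − 15.0| / 20.8 = 5.1 / 20.8 = 0.245.
For two independent groups with equal n: n = 2·((z_{α/2} + z_β) / d)².
z_{α/2} + z_β = 1.960 + 0.842 = 2.802.
n = 2 × (2.802 / 0.245)² = 2 × 11.437² = 2 × 130.80 = 261.6.
Round up to the next whole participant.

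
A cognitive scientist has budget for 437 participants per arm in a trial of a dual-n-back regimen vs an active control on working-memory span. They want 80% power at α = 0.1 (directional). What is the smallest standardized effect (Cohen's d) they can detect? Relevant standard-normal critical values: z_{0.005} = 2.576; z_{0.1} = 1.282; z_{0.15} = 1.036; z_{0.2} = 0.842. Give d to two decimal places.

For two independent groups of n = 437 each: d_min = (z_{α} + z_β)·√(2/n).
z-sum = 1.282 + 0.842 = 2.124.
d_min = 2.124 × √(2/437) = 2.124 × 0.0677 = 0.144.

d_min ≈ 0.14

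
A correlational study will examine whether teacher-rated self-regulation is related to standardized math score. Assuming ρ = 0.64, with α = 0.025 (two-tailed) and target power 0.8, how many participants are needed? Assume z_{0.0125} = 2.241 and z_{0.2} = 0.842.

Fisher's z: C = ½·ln((1+r)/(1−r)) = ½·ln(4.5556) = 0.7582.
n = ((z_{α/2} + z_β)/C)² + 3.
(2.241 + 0.842) / 0.7582 = 3.083 / 0.7582 = 4.066.
n = 4.066² + 3 = 16.53 + 3 = 19.5.
Round up.

n = 20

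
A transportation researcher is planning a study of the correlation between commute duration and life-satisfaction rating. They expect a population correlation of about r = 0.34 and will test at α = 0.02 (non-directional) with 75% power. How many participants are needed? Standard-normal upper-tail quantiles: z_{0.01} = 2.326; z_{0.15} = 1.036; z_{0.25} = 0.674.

Fisher's z: C = ½·ln((1+r)/(1−r)) = ½·ln(2.0303) = 0.3541.
n = ((z_{α/2} + z_β)/C)² + 3.
(2.326 + 0.674) / 0.3541 = 3.000 / 0.3541 = 8.472.
n = 8.472² + 3 = 71.78 + 3 = 74.8.
Round up.

n = 75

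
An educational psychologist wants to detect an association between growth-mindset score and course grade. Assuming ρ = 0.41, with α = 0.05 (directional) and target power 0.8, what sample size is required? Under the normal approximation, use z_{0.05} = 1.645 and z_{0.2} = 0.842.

n = 36

Fisher's z: C = ½·ln((1+r)/(1−r)) = ½·ln(2.3898) = 0.4356.
n = ((z_{α} + z_β)/C)² + 3.
(1.645 + 0.842) / 0.4356 = 2.487 / 0.4356 = 5.709.
n = 5.709² + 3 = 32.60 + 3 = 35.6.
Round up.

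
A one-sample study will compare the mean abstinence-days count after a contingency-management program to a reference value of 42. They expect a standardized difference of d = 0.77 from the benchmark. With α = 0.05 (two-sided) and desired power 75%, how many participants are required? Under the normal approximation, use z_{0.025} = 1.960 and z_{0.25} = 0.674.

For a one-sample test: n = ((z_{α/2} + z_β) / d)².
z_{α/2} + z_β = 1.960 + 0.674 = 2.634.
n = (2.634 / 0.77)² = 3.421² = 11.70.
Round up.

n = 12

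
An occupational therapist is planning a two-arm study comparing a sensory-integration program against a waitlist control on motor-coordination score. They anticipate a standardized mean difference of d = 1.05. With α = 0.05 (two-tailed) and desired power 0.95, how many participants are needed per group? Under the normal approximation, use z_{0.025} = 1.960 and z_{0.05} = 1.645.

For two independent groups with equal n: n = 2·((z_{α/2} + z_β) / d)².
z_{α/2} + z_β = 1.960 + 1.645 = 3.605.
n = 2 × (3.605 / 1.05)² = 2 × 3.433² = 2 × 11.79 = 23.6.
Round up to the next whole participant.

n = 24 per group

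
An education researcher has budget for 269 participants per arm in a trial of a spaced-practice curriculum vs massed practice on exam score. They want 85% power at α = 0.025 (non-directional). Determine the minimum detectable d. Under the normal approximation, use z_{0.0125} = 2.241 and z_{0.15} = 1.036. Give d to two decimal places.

For two independent groups of n = 269 each: d_min = (z_{α/2} + z_β)·√(2/n).
z-sum = 2.241 + 1.036 = 3.277.
d_min = 3.277 × √(2/269) = 3.277 × 0.0862 = 0.283.

d_min ≈ 0.28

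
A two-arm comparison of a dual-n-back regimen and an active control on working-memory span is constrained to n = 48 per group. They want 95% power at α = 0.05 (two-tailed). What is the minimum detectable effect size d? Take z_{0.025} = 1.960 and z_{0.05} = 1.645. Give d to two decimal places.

d_min ≈ 0.74

For two independent groups of n = 48 each: d_min = (z_{α/2} + z_β)·√(2/n).
z-sum = 1.960 + 1.645 = 3.605.
d_min = 3.605 × √(2/48) = 3.605 × 0.2041 = 0.736.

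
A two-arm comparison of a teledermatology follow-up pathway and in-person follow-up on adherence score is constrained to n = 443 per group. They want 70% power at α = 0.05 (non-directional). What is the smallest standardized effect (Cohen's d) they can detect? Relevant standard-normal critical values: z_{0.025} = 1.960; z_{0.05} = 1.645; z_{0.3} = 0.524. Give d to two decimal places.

d_min ≈ 0.17

For two independent groups of n = 443 each: d_min = (z_{α/2} + z_β)·√(2/n).
z-sum = 1.960 + 0.524 = 2.484.
d_min = 2.484 × √(2/443) = 2.484 × 0.0672 = 0.167.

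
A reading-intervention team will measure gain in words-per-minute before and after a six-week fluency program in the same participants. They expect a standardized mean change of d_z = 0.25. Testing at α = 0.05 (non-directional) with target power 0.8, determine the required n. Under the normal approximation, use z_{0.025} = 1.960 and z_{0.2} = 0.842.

For a paired (one-sample on differences) test: n = ((z_{α/2} + z_β) / d)².
z_{α/2} + z_β = 1.960 + 0.842 = 2.802.
n = (2.802 / 0.25)² = 11.208² = 125.62.
Round up.

n = 126 pairs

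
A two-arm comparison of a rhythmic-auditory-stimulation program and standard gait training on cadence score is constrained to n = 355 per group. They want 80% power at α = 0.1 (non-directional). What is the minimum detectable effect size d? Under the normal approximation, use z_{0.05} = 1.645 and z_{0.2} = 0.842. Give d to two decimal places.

d_min ≈ 0.19

For two independent groups of n = 355 each: d_min = (z_{α/2} + z_β)·√(2/n).
z-sum = 1.645 + 0.842 = 2.487.
d_min = 2.487 × √(2/355) = 2.487 × 0.0751 = 0.187.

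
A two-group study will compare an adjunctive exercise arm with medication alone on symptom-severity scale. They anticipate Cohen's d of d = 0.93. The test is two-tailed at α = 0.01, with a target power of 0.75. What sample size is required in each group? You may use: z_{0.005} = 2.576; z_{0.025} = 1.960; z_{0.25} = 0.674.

n = 25 per group

For two independent groups with equal n: n = 2·((z_{α/2} + z_β) / d)².
z_{α/2} + z_β = 2.576 + 0.674 = 3.250.
n = 2 × (3.250 / 0.93)² = 2 × 3.495² = 2 × 12.21 = 24.4.
Round up to the next whole participant.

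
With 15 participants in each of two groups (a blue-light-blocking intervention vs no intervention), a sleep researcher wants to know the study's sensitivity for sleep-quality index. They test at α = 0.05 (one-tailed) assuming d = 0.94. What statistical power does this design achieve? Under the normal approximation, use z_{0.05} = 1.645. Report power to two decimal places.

power ≈ 0.82

For two equal groups, power = Φ(d·√(n/2) − z_{α}).
d·√(n/2) = 0.94 × √(15/2) = 0.94 × 2.739 = 2.574.
z_β = 2.574 − 1.645 = 0.929.
Power = Φ(0.929) = 0.824.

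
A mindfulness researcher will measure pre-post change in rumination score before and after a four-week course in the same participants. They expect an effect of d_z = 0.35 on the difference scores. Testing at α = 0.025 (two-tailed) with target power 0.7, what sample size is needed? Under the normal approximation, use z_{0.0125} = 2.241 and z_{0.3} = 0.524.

n = 63 pairs

For a paired (one-sample on differences) test: n = ((z_{α/2} + z_β) / d)².
z_{α/2} + z_β = 2.241 + 0.524 = 2.765.
n = (2.765 / 0.35)² = 7.900² = 62.41.
Round up.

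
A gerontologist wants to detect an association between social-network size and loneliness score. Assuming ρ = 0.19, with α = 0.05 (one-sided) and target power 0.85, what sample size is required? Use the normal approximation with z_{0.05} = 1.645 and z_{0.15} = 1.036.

Fisher's z: C = ½·ln((1+r)/(1−r)) = ½·ln(1.4691) = 0.1923.
n = ((z_{α} + z_β)/C)² + 3.
(1.645 + 1.036) / 0.1923 = 2.681 / 0.1923 = 13.942.
n = 13.942² + 3 = 194.37 + 3 = 197.4.
Round up.

n = 198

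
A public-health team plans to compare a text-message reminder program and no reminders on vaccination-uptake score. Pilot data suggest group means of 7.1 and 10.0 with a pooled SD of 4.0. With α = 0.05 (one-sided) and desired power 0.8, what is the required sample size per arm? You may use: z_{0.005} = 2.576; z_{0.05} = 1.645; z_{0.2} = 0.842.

n = 24 per group

Cohen's d = |M₁ − M₂| / SD_pooled = |7.1 − 10.0| / 4.0 = 2.9 / 4.0 = 0.725.
For two independent groups with equal n: n = 2·((z_{α} + z_β) / d)².
z_{α} + z_β = 1.645 + 0.842 = 2.487.
n = 2 × (2.487 / 0.725)² = 2 × 3.430² = 2 × 11.77 = 23.5.
Round up to the next whole participant.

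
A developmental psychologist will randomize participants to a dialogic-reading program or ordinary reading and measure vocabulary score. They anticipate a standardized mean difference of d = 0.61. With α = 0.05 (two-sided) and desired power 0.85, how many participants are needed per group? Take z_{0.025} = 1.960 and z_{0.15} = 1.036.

For two independent groups with equal n: n = 2·((z_{α/2} + z_β) / d)².
z_{α/2} + z_β = 1.960 + 1.036 = 2.996.
n = 2 × (2.996 / 0.61)² = 2 × 4.911² = 2 × 24.12 = 48.2.
Round up to the next whole participant.

n = 49 per group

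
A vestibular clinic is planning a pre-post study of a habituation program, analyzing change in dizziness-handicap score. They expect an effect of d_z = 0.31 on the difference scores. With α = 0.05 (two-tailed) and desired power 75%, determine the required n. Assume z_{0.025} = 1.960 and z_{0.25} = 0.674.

For a paired (one-sample on differences) test: n = ((z_{α/2} + z_β) / d)².
z_{α/2} + z_β = 1.960 + 0.674 = 2.634.
n = (2.634 / 0.31)² = 8.497² = 72.20.
Round up.

n = 73 pairs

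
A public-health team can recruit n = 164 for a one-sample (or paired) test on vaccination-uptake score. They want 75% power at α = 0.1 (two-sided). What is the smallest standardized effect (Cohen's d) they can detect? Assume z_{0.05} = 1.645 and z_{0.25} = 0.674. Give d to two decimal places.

For a single sample (or paired design) of n = 164: d_min = (z_{α/2} + z_β)/√n.
z-sum = 1.645 + 0.674 = 2.319.
d_min = 2.319 / √164 = 2.319 / 12.806 = 0.181.

d_min ≈ 0.18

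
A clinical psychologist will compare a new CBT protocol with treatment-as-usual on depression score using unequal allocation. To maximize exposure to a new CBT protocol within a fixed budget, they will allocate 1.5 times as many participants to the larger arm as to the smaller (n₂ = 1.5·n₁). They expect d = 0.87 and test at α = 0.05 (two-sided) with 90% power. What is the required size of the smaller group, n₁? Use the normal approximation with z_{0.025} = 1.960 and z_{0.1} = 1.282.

n₁ = 24

With allocation ratio k = n₂/n₁ = 1.5, Var(x̄₁−x̄₂) = σ²(1/n₁ + 1/(k·n₁)) = σ²·(k+1)/(k·n₁).
So n₁ = (1 + 1/k)·((z_{α/2} + z_β)/d)² = 1.667 × (3.242/0.87)².
n₁ = 1.667 × 13.89 = 23.1.
Round up: n₁ = 24, giving n₂ = 1.5 × 24 = 36.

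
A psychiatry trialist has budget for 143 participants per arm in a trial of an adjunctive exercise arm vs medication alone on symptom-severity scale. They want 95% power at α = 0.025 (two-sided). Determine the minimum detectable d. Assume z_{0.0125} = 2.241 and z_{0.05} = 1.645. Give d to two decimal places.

For two independent groups of n = 143 each: d_min = (z_{α/2} + z_β)·√(2/n).
z-sum = 2.241 + 1.645 = 3.886.
d_min = 3.886 × √(2/143) = 3.886 × 0.1183 = 0.460.

d_min ≈ 0.46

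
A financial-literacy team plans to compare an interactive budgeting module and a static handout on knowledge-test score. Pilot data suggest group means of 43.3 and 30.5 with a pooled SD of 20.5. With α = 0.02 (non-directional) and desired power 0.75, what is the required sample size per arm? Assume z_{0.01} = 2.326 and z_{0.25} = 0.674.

n = 47 per group

Cohen's d = |M₁ − M₂| / SD_pooled = |43.3 − 30.5| / 20.5 = 12.8 / 20.5 = 0.624.
For two independent groups with equal n: n = 2·((z_{α/2} + z_β) / d)².
z_{α/2} + z_β = 2.326 + 0.674 = 3.000.
n = 2 × (3.000 / 0.624)² = 2 × 4.808² = 2 × 23.11 = 46.2.
Round up to the next whole participant.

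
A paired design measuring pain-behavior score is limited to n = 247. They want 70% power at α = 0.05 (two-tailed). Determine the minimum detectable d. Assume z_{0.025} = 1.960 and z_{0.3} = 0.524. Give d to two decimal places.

For a single sample (or paired design) of n = 247: d_min = (z_{α/2} + z_β)/√n.
z-sum = 1.960 + 0.524 = 2.484.
d_min = 2.484 / √247 = 2.484 / 15.716 = 0.158.

d_min ≈ 0.16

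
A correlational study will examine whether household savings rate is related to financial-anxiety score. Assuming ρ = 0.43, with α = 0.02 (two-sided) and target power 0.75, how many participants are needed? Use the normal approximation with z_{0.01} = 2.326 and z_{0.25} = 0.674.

n = 46

Fisher's z: C = ½·ln((1+r)/(1−r)) = ½·ln(2.5088) = 0.4599.
n = ((z_{α/2} + z_β)/C)² + 3.
(2.326 + 0.674) / 0.4599 = 3.000 / 0.4599 = 6.523.
n = 6.523² + 3 = 42.55 + 3 = 45.6.
Round up.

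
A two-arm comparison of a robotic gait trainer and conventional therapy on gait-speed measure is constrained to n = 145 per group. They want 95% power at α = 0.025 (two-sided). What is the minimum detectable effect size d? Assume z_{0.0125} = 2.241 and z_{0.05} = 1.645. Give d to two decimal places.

d_min ≈ 0.46

For two independent groups of n = 145 each: d_min = (z_{α/2} + z_β)·√(2/n).
z-sum = 2.241 + 1.645 = 3.886.
d_min = 3.886 × √(2/145) = 3.886 × 0.1174 = 0.456.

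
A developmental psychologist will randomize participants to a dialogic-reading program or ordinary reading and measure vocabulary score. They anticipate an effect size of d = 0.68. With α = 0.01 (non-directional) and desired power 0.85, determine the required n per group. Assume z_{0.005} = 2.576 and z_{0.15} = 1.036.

For two independent groups with equal n: n = 2·((z_{α/2} + z_β) / d)².
z_{α/2} + z_β = 2.576 + 1.036 = 3.612.
n = 2 × (3.612 / 0.68)² = 2 × 5.312² = 2 × 28.21 = 56.4.
Round up to the next whole participant.

n = 57 per group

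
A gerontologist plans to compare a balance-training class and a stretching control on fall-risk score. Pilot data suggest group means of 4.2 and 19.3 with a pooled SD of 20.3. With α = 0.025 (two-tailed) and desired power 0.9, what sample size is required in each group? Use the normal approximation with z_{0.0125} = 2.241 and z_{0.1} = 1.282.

Cohen's d = |M₁ − M₂| / SD_pooled = |4.2 − 19.3| / 20.3 = 15.1 / 20.3 = 0.744.
For two independent groups with equal n: n = 2·((z_{α/2} + z_β) / d)².
z_{α/2} + z_β = 2.241 + 1.282 = 3.523.
n = 2 × (3.523 / 0.744)² = 2 × 4.735² = 2 × 22.42 = 44.8.
Round up to the next whole participant.

n = 45 per group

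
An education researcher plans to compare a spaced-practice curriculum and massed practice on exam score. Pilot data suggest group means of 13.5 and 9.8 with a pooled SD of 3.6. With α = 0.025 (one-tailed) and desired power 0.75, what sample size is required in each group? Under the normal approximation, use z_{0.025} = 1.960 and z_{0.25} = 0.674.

n = 14 per group

Cohen's d = |M₁ − M₂| / SD_pooled = |13.5 − 9.8| / 3.6 = 3.7 / 3.6 = 1.028.
For two independent groups with equal n: n = 2·((z_{α} + z_β) / d)².
z_{α} + z_β = 1.960 + 0.674 = 2.634.
n = 2 × (2.634 / 1.028)² = 2 × 2.562² = 2 × 6.57 = 13.1.
Round up to the next whole participant.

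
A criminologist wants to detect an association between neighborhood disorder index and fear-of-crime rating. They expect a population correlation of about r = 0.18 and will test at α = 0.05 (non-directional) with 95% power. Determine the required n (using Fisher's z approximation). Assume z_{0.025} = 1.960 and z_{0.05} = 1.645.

n = 396

Fisher's z: C = ½·ln((1+r)/(1−r)) = ½·ln(1.4390) = 0.1820.
n = ((z_{α/2} + z_β)/C)² + 3.
(1.960 + 1.645) / 0.1820 = 3.605 / 0.1820 = 19.808.
n = 19.808² + 3 = 392.34 + 3 = 395.3.
Round up.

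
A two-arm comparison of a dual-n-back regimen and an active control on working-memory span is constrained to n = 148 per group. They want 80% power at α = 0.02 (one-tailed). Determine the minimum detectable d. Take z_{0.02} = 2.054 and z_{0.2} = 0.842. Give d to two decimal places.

d_min ≈ 0.34

For two independent groups of n = 148 each: d_min = (z_{α} + z_β)·√(2/n).
z-sum = 2.054 + 0.842 = 2.896.
d_min = 2.896 × √(2/148) = 2.896 × 0.1162 = 0.337.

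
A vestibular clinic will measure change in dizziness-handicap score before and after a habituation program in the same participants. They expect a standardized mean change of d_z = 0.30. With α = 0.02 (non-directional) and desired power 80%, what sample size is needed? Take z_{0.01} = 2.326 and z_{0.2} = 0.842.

For a paired (one-sample on differences) test: n = ((z_{α/2} + z_β) / d)².
z_{α/2} + z_β = 2.326 + 0.842 = 3.168.
n = (3.168 / 0.30)² = 10.560² = 111.51.
Round up.

n = 112 pairs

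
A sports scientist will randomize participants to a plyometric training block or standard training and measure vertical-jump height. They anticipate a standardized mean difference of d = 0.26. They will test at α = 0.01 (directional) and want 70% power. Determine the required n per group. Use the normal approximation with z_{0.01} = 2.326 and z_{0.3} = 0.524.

For two independent groups with equal n: n = 2·((z_{α} + z_β) / d)².
z_{α} + z_β = 2.326 + 0.524 = 2.850.
n = 2 × (2.850 / 0.26)² = 2 × 10.962² = 2 × 120.16 = 240.3.
Round up to the next whole participant.

n = 241 per group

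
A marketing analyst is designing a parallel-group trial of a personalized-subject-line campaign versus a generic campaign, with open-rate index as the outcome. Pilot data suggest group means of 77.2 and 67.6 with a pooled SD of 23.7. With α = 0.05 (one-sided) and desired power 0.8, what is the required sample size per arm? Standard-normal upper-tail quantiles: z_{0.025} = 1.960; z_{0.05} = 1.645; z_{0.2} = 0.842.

Cohen's d = |M₁ − M₂| / SD_pooled = |77.2 − 67.6| / 23.7 = 9.6 / 23.7 = 0.405.
For two independent groups with equal n: n = 2·((z_{α} + z_β) / d)².
z_{α} + z_β = 1.645 + 0.842 = 2.487.
n = 2 × (2.487 / 0.405)² = 2 × 6.141² = 2 × 37.71 = 75.4.
Round up to the next whole participant.

n = 76 per group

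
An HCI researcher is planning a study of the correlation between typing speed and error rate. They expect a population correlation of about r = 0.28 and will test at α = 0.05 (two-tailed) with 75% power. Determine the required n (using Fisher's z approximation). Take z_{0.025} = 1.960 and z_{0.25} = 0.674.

n = 87

Fisher's z: C = ½·ln((1+r)/(1−r)) = ½·ln(1.7778) = 0.2877.
n = ((z_{α/2} + z_β)/C)² + 3.
(1.960 + 0.674) / 0.2877 = 2.634 / 0.2877 = 9.155.
n = 9.155² + 3 = 83.82 + 3 = 86.8.
Round up.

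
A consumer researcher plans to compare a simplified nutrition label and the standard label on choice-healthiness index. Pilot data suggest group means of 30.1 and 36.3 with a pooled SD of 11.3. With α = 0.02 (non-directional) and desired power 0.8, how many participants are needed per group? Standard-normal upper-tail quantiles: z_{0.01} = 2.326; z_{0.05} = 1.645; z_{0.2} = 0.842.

Cohen's d = |M₁ − M₂| / SD_pooled = |30.1 − 36.3| / 11.3 = 6.2 / 11.3 = 0.549.
For two independent groups with equal n: n = 2·((z_{α/2} + z_β) / d)².
z_{α/2} + z_β = 2.326 + 0.842 = 3.168.
n = 2 × (3.168 / 0.549)² = 2 × 5.770² = 2 × 33.30 = 66.6.
Round up to the next whole participant.

n = 67 per group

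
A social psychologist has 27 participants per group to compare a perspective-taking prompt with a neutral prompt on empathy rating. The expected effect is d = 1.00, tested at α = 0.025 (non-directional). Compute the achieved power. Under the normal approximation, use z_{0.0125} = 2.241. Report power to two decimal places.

power ≈ 0.92

For two equal groups, power = Φ(d·√(n/2) − z_{α/2}).
d·√(n/2) = 1.00 × √(27/2) = 1.00 × 3.674 = 3.674.
z_β = 3.674 − 2.241 = 1.433.
Power = Φ(1.433) = 0.924.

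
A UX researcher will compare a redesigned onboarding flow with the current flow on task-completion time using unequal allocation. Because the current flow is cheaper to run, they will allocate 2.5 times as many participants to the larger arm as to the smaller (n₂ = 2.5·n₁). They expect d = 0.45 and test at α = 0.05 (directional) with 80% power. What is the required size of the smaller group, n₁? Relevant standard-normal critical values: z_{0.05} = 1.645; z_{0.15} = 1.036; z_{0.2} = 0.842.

n₁ = 43

With allocation ratio k = n₂/n₁ = 2.5, Var(x̄₁−x̄₂) = σ²(1/n₁ + 1/(k·n₁)) = σ²·(k+1)/(k·n₁).
So n₁ = (1 + 1/k)·((z_{α} + z_β)/d)² = 1.400 × (2.487/0.45)².
n₁ = 1.400 × 30.54 = 42.8.
Round up: n₁ = 43, giving n₂ = ⌈2.5 × 43⌉ = ⌈107.5⌉ = 108.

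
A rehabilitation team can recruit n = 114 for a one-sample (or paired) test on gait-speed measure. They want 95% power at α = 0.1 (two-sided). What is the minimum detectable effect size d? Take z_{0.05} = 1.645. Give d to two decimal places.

d_min ≈ 0.31

For a single sample (or paired design) of n = 114: d_min = (z_{α/2} + z_β)/√n.
z-sum = 1.645 + 1.645 = 3.290.
d_min = 3.290 / √114 = 3.290 / 10.677 = 0.308.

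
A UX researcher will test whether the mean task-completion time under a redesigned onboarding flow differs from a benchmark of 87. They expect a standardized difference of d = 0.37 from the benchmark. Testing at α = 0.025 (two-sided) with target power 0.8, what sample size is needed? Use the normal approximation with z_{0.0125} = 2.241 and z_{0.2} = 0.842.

n = 70

For a one-sample test: n = ((z_{α/2} + z_β) / d)².
z_{α/2} + z_β = 2.241 + 0.842 = 3.083.
n = (3.083 / 0.37)² = 8.332² = 69.43.
Round up.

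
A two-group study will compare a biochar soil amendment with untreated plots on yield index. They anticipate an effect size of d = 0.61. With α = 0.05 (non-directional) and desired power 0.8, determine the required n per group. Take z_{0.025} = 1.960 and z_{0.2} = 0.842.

n = 43 per group

For two independent groups with equal n: n = 2·((z_{α/2} + z_β) / d)².
z_{α/2} + z_β = 1.960 + 0.842 = 2.802.
n = 2 × (2.802 / 0.61)² = 2 × 4.593² = 2 × 21.10 = 42.2.
Round up to the next whole participant.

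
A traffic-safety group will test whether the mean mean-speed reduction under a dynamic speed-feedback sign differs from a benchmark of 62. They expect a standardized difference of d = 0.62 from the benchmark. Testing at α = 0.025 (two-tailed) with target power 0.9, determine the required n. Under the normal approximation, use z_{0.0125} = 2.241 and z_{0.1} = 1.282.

n = 33

For a one-sample test: n = ((z_{α/2} + z_β) / d)².
z_{α/2} + z_β = 2.241 + 1.282 = 3.523.
n = (3.523 / 0.62)² = 5.682² = 32.29.
Round up.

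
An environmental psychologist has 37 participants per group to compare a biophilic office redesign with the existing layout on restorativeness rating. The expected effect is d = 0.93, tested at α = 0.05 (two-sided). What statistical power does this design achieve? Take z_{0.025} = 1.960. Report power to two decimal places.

For two equal groups, power = Φ(d·√(n/2) − z_{α/2}).
d·√(n/2) = 0.93 × √(37/2) = 0.93 × 4.301 = 4.000.
z_β = 4.000 − 1.960 = 2.040.
Power = Φ(2.040) = 0.979.

power ≈ 0.98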